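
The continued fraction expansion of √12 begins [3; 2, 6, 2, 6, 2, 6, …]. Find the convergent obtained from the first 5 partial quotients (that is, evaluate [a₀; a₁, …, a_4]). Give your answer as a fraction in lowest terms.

Start with 6.
2 + 1/(6/1) = 2 + 1/6 = 13/6
6 + 1/(13/6) = 6 + 6/13 = 84/13
2 + 1/(84/13) = 2 + 13/84 = 181/84
3 + 1/(181/84) = 3 + 84/181 = 627/181

627/181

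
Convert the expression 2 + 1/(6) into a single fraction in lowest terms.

Start with 6.
2 + 1/(6/1) = 2 + 1/6 = 13/6

13/6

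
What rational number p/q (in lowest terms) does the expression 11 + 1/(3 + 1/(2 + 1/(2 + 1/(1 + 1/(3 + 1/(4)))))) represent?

Start with 4.
3 + 1/(4/1) = 3 + 1/4 = 13/4
1 + 1/(13/4) = 1 + 4/13 = 17/13
2 + 1/(17/13) = 2 + 13/17 = 47/17
2 + 1/(47/17) = 2 + 17/47 = 111/47
3 + 1/(111/47) = 3 + 47/111 = 380/111
11 + 1/(380/111) = 11 + 111/380 = 4291/380

4291/380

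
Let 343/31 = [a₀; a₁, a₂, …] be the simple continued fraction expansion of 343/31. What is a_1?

15

Run the Euclidean algorithm, recording each quotient:
⌊343/31⌋ = 11, remainder 2
⌊31/2⌋ = 15, remainder 1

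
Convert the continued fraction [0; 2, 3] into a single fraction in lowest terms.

Work from the innermost term outward:
Start with 3.
2 + 1/(3/1) = 2 + 1/3 = 7/3
0 + 1/(7/3) = 0 + 3/7 = 3/7

3/7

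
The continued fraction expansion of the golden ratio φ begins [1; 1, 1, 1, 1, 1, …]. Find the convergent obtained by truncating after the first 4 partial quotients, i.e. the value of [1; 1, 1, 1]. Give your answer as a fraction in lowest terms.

a_0 = 1: 1/1
a_1 = 1: 2/1
a_2 = 1: 3/2
a_3 = 1: 5/3

5/3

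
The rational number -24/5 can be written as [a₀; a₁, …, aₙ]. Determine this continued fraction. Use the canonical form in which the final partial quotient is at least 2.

[-5; 5]

-24 = -5·5 + 1, so a_0 = -5
5 = 5·1 + 0, so a_1 = 5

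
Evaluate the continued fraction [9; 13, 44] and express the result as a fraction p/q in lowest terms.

5201/573

Starting at the tail and folding back:
Start with 44.
13 + 1/(44/1) = 13 + 1/44 = 573/44
9 + 1/(573/44) = 9 + 44/573 = 5201/573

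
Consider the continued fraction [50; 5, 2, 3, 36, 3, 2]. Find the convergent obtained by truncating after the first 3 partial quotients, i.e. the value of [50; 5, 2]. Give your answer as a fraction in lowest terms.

552/11

Start with 2.
5 + 1/(2/1) = 5 + 1/2 = 11/2
50 + 1/(11/2) = 50 + 2/11 = 552/11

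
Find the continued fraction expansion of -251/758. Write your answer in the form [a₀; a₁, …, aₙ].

[-1; 1, 2, 50, 5]

Run the Euclidean algorithm, recording each quotient:
-251 ÷ 758 → quotient -1, remainder 507
758 ÷ 507 → quotient 1, remainder 251
507 ÷ 251 → quotient 2, remainder 5
251 ÷ 5 → quotient 50, remainder 1
5 ÷ 1 → quotient 5, remainder 0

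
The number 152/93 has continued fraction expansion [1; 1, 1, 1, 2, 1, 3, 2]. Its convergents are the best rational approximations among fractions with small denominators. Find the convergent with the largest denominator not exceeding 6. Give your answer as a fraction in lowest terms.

List convergents until the denominator exceeds the bound:
a_0 = 1: 1/1  (≤ bound)
a_1 = 1: 2/1  (≤ bound)
a_2 = 1: 3/2  (≤ bound)
a_3 = 1: 5/3  (≤ bound)
a_4 = 2: 13/8  (> 6, stop)

5/3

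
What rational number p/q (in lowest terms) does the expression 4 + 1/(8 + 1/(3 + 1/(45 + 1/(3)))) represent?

Work from the innermost term outward:
Start with 3.
45 + 1/(3/1) = 45 + 1/3 = 136/3
3 + 1/(136/3) = 3 + 3/136 = 411/136
8 + 1/(411/136) = 8 + 136/411 = 3424/411
4 + 1/(3424/411) = 4 + 411/3424 = 14107/3424

14107/3424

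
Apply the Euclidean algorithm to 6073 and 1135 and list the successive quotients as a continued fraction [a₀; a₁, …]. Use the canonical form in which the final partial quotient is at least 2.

[5; 2, 1, 5, 1, 2, 1, 14]

Repeatedly divide and take the remainder:
6073 ÷ 1135 → quotient 5, remainder 398
1135 ÷ 398 → quotient 2, remainder 339
398 ÷ 339 → quotient 1, remainder 59
339 ÷ 59 → quotient 5, remainder 44
59 ÷ 44 → quotient 1, remainder 15
44 ÷ 15 → quotient 2, remainder 14
15 ÷ 14 → quotient 1, remainder 1
14 ÷ 1 → quotient 14, remainder 0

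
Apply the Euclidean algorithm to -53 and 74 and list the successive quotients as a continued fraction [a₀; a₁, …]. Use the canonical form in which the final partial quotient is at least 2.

Apply division with remainder until the remainder is 0:
-53 ÷ 74 → quotient -1, remainder 21
74 ÷ 21 → quotient 3, remainder 11
21 ÷ 11 → quotient 1, remainder 10
11 ÷ 10 → quotient 1, remainder 1
10 ÷ 1 → quotient 10, remainder 0

[-1; 3, 1, 1, 10]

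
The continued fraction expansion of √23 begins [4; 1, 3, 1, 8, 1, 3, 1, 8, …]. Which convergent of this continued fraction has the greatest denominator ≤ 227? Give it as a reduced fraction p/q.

a_0 = 4: 4/1  (≤ bound)
a_1 = 1: 5/1  (≤ bound)
a_2 = 3: 19/4  (≤ bound)
a_3 = 1: 24/5  (≤ bound)
a_4 = 8: 211/44  (≤ bound)
a_5 = 1: 235/49  (≤ bound)
a_6 = 3: 916/191  (≤ bound)
a_7 = 1: 1151/240  (> 227, stop)

916/191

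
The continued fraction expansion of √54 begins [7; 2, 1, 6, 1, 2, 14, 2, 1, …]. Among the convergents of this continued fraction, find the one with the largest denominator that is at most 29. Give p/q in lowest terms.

List convergents until the denominator exceeds the bound:
a_0 = 7: 7/1  (≤ bound)
a_1 = 2: 15/2  (≤ bound)
a_2 = 1: 22/3  (≤ bound)
a_3 = 6: 147/20  (≤ bound)
a_4 = 1: 169/23  (≤ bound)
a_5 = 2: 485/66  (> 29, stop)

169/23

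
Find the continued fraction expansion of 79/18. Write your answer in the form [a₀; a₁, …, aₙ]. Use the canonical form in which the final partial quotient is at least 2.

[4; 2, 1, 1, 3]

79 = 4·18 + 7, so a_0 = 4
18 = 2·7 + 4, so a_1 = 2
7 = 1·4 + 3, so a_2 = 1
4 = 1·3 + 1, so a_3 = 1
3 = 3·1 + 0, so a_4 = 3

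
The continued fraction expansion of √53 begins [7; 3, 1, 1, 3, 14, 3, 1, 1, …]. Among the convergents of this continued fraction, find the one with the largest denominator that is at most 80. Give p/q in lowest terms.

182/25

a_0 = 7: 7/1  (≤ bound)
a_1 = 3: 22/3  (≤ bound)
a_2 = 1: 29/4  (≤ bound)
a_3 = 1: 51/7  (≤ bound)
a_4 = 3: 182/25  (≤ bound)
a_5 = 14: 2599/357  (> 80, stop)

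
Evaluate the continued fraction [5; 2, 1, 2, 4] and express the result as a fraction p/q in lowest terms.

188/35

Compute successive convergents:
a_0 = 5: 5/1
a_1 = 2: 11/2
a_2 = 1: 16/3
a_3 = 2: 43/8
a_4 = 4: 188/35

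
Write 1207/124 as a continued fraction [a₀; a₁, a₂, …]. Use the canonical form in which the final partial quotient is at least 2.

Run the Euclidean algorithm, recording each quotient:
⌊1207/124⌋ = 9, remainder 91
⌊124/91⌋ = 1, remainder 33
⌊91/33⌋ = 2, remainder 25
⌊33/25⌋ = 1, remainder 8
⌊25/8⌋ = 3, remainder 1
⌊8/1⌋ = 8, remainder 0

[9; 1, 2, 1, 3, 8]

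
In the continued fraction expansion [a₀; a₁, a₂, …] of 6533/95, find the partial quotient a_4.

Repeatedly divide and take the remainder:
6533 = 68·95 + 73, so a_0 = 68
95 = 1·73 + 22, so a_1 = 1
73 = 3·22 + 7, so a_2 = 3
22 = 3·7 + 1, so a_3 = 3
7 = 7·1 + 0, so a_4 = 7

7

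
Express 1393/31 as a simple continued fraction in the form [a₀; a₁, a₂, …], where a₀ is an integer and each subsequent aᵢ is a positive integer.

[44; 1, 14, 2]

1393 ÷ 31 → quotient 44, remainder 29
31 ÷ 29 → quotient 1, remainder 2
29 ÷ 2 → quotient 14, remainder 1
2 ÷ 1 → quotient 2, remainder 0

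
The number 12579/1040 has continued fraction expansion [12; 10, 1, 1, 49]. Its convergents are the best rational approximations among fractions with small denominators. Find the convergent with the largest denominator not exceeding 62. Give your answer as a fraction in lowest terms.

a_0 = 12: 12/1  (≤ bound)
a_1 = 10: 121/10  (≤ bound)
a_2 = 1: 133/11  (≤ bound)
a_3 = 1: 254/21  (≤ bound)
a_4 = 49: 12579/1040  (> 62, stop)

254/21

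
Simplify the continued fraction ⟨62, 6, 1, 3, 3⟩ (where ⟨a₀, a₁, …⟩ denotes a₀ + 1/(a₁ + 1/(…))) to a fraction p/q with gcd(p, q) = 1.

Use the convergent recurrence hₖ = aₖ·hₖ₋₁ + hₖ₋₂ (and likewise for the denominators kₖ):
a_0 = 62: 62/1
a_1 = 6: 373/6
a_2 = 1: 435/7
a_3 = 3: 1678/27
a_4 = 3: 5469/88

5469/88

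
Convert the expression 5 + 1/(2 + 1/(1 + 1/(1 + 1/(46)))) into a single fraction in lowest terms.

Use the convergent recurrence hₖ = aₖ·hₖ₋₁ + hₖ₋₂ (and likewise for the denominators kₖ):
a_0 = 5: 5/1
a_1 = 2: 11/2
a_2 = 1: 16/3
a_3 = 1: 27/5
a_4 = 46: 1258/233

1258/233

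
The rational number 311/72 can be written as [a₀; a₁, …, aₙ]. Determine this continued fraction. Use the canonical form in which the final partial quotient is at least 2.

[4; 3, 7, 1, 2]

311 = 4·72 + 23, so a_0 = 4
72 = 3·23 + 3, so a_1 = 3
23 = 7·3 + 2, so a_2 = 7
3 = 1·2 + 1, so a_3 = 1
2 = 2·1 + 0, so a_4 = 2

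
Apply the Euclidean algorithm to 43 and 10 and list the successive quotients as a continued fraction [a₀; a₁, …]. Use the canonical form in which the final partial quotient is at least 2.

Repeatedly divide and take the remainder:
43 = 4·10 + 3, so a_0 = 4
10 = 3·3 + 1, so a_1 = 3
3 = 3·1 + 0, so a_2 = 3

[4; 3, 3]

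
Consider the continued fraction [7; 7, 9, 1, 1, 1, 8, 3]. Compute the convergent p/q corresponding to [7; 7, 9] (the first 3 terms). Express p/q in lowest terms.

457/64

Start with 9.
7 + 1/(9/1) = 7 + 1/9 = 64/9
7 + 1/(64/9) = 7 + 9/64 = 457/64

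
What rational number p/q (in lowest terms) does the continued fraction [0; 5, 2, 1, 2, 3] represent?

27/145

Build up convergents one term at a time:
a_0 = 0: 0/1
a_1 = 5: 1/5
a_2 = 2: 2/11
a_3 = 1: 3/16
a_4 = 2: 8/43
a_5 = 3: 27/145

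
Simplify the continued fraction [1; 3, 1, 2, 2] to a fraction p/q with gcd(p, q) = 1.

Start with 2.
2 + 1/(2/1) = 2 + 1/2 = 5/2
1 + 1/(5/2) = 1 + 2/5 = 7/5
3 + 1/(7/5) = 3 + 5/7 = 26/7
1 + 1/(26/7) = 1 + 7/26 = 33/26

33/26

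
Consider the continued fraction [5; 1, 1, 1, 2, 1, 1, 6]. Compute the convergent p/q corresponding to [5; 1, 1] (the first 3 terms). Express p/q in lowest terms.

11/2

Use the convergent recurrence hₖ = aₖ·hₖ₋₁ + hₖ₋₂ (and likewise for the denominators kₖ):
a_0 = 5: 5/1
a_1 = 1: 6/1
a_2 = 1: 11/2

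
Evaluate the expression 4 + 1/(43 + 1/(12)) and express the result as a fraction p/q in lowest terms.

Start with 12.
43 + 1/(12/1) = 43 + 1/12 = 517/12
4 + 1/(517/12) = 4 + 12/517 = 2080/517

2080/517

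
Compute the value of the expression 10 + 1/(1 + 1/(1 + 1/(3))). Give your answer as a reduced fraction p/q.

Start with 3.
1 + 1/(3/1) = 1 + 1/3 = 4/3
1 + 1/(4/3) = 1 + 3/4 = 7/4
10 + 1/(7/4) = 10 + 4/7 = 74/7

74/7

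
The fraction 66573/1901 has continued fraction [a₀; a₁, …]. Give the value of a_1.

66573 ÷ 1901 → quotient 35, remainder 38
1901 ÷ 38 → quotient 50, remainder 1

50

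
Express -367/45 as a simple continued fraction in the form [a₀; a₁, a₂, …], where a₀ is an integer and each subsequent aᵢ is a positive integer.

[-9; 1, 5, 2, 3]

Run the Euclidean algorithm, recording each quotient:
-367 ÷ 45 → quotient -9, remainder 38
45 ÷ 38 → quotient 1, remainder 7
38 ÷ 7 → quotient 5, remainder 3
7 ÷ 3 → quotient 2, remainder 1
3 ÷ 1 → quotient 3, remainder 0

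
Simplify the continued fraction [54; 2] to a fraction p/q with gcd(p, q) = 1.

109/2

a_0 = 54: 54/1
a_1 = 2: 109/2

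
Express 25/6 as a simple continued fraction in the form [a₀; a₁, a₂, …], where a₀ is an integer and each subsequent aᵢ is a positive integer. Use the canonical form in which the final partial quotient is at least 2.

[4; 6]

Run the Euclidean algorithm, recording each quotient:
25 ÷ 6 → quotient 4, remainder 1
6 ÷ 1 → quotient 6, remainder 0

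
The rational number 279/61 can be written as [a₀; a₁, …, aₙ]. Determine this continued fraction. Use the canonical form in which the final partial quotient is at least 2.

[4; 1, 1, 2, 1, 8]

279 = 4·61 + 35, so a_0 = 4
61 = 1·35 + 26, so a_1 = 1
35 = 1·26 + 9, so a_2 = 1
26 = 2·9 + 8, so a_3 = 2
9 = 1·8 + 1, so a_4 = 1
8 = 8·1 + 0, so a_5 = 8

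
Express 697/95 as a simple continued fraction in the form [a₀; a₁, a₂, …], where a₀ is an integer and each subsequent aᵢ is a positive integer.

[7; 2, 1, 31]

⌊697/95⌋ = 7, remainder 32
⌊95/32⌋ = 2, remainder 31
⌊32/31⌋ = 1, remainder 1
⌊31/1⌋ = 31, remainder 0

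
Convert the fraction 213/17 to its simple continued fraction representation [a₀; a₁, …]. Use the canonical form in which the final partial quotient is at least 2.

[12; 1, 1, 8]

⌊213/17⌋ = 12, remainder 9
⌊17/9⌋ = 1, remainder 8
⌊9/8⌋ = 1, remainder 1
⌊8/1⌋ = 8, remainder 0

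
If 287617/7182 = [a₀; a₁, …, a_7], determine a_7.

287617 = 40·7182 + 337, so a_0 = 40
7182 = 21·337 + 105, so a_1 = 21
337 = 3·105 + 22, so a_2 = 3
105 = 4·22 + 17, so a_3 = 4
22 = 1·17 + 5, so a_4 = 1
17 = 3·5 + 2, so a_5 = 3
5 = 2·2 + 1, so a_6 = 2
2 = 2·1 + 0, so a_7 = 2

2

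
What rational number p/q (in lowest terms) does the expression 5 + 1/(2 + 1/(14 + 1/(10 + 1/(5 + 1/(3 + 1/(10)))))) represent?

Start with 10.
3 + 1/(10/1) = 3 + 1/10 = 31/10
5 + 1/(31/10) = 5 + 10/31 = 165/31
10 + 1/(165/31) = 10 + 31/165 = 1681/165
14 + 1/(1681/165) = 14 + 165/1681 = 23699/1681
2 + 1/(23699/1681) = 2 + 1681/23699 = 49079/23699
5 + 1/(49079/23699) = 5 + 23699/49079 = 269094/49079

269094/49079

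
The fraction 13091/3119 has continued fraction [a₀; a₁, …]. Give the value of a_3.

1

Run the Euclidean algorithm, recording each quotient:
13091 = 4·3119 + 615, so a_0 = 4
3119 = 5·615 + 44, so a_1 = 5
615 = 13·44 + 43, so a_2 = 13
44 = 1·43 + 1, so a_3 = 1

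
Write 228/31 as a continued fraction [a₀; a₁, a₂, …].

Repeatedly divide and take the remainder:
⌊228/31⌋ = 7, remainder 11
⌊31/11⌋ = 2, remainder 9
⌊11/9⌋ = 1, remainder 2
⌊9/2⌋ = 4, remainder 1
⌊2/1⌋ = 2, remainder 0

[7; 2, 1, 4, 2]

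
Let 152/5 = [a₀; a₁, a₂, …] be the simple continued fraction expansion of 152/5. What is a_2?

152 = 30·5 + 2, so a_0 = 30
5 = 2·2 + 1, so a_1 = 2
2 = 2·1 + 0, so a_2 = 2

2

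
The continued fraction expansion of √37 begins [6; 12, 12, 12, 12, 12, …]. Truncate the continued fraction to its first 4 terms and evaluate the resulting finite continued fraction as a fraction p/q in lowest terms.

10657/1752

Start with 12.
12 + 1/(12/1) = 12 + 1/12 = 145/12
12 + 1/(145/12) = 12 + 12/145 = 1752/145
6 + 1/(1752/145) = 6 + 145/1752 = 10657/1752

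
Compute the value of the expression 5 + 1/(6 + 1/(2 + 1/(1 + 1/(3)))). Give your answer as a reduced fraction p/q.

a_0 = 5: 5/1
a_1 = 6: 31/6
a_2 = 2: 67/13
a_3 = 1: 98/19
a_4 = 3: 361/70

361/70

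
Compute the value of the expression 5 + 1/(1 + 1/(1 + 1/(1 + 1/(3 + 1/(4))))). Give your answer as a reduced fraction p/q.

Collapse the nested fraction from the inside out:
Start with 4.
3 + 1/(4/1) = 3 + 1/4 = 13/4
1 + 1/(13/4) = 1 + 4/13 = 17/13
1 + 1/(17/13) = 1 + 13/17 = 30/17
1 + 1/(30/17) = 1 + 17/30 = 47/30
5 + 1/(47/30) = 5 + 30/47 = 265/47

265/47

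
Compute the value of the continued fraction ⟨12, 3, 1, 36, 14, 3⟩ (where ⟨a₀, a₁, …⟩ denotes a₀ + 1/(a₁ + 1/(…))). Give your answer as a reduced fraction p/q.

77590/6333

Use the convergent recurrence hₖ = aₖ·hₖ₋₁ + hₖ₋₂ (and likewise for the denominators kₖ):
a_0 = 12: 12/1
a_1 = 3: 37/3
a_2 = 1: 49/4
a_3 = 36: 1801/147
a_4 = 14: 25263/2062
a_5 = 3: 77590/6333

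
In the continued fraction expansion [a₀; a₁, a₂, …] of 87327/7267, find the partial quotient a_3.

3

87327 ÷ 7267 → quotient 12, remainder 123
7267 ÷ 123 → quotient 59, remainder 10
123 ÷ 10 → quotient 12, remainder 3
10 ÷ 3 → quotient 3, remainder 1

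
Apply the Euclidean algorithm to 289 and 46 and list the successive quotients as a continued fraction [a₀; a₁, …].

[6; 3, 1, 1, 6]

289 ÷ 46 → quotient 6, remainder 13
46 ÷ 13 → quotient 3, remainder 7
13 ÷ 7 → quotient 1, remainder 6
7 ÷ 6 → quotient 1, remainder 1
6 ÷ 1 → quotient 6, remainder 0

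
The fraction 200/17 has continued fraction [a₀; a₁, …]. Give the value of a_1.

1

Apply division with remainder until the remainder is 0:
200 = 11·17 + 13, so a_0 = 11
17 = 1·13 + 4, so a_1 = 1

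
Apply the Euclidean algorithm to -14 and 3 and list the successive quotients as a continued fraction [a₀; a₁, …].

-14 ÷ 3 → quotient -5, remainder 1
3 ÷ 1 → quotient 3, remainder 0

[-5; 3]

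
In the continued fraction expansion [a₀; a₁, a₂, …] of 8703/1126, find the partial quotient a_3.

8703 = 7·1126 + 821, so a_0 = 7
1126 = 1·821 + 305, so a_1 = 1
821 = 2·305 + 211, so a_2 = 2
305 = 1·211 + 94, so a_3 = 1

1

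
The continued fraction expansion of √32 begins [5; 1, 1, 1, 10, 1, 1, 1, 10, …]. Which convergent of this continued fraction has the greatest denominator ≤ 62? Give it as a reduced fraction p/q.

198/35

a_0 = 5: 5/1  (≤ bound)
a_1 = 1: 6/1  (≤ bound)
a_2 = 1: 11/2  (≤ bound)
a_3 = 1: 17/3  (≤ bound)
a_4 = 10: 181/32  (≤ bound)
a_5 = 1: 198/35  (≤ bound)
a_6 = 1: 379/67  (> 62, stop)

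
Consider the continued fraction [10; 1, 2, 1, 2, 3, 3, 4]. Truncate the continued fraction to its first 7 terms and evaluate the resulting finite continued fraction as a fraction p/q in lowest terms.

1309/122

Start with 3.
3 + 1/(3/1) = 3 + 1/3 = 10/3
2 + 1/(10/3) = 2 + 3/10 = 23/10
1 + 1/(23/10) = 1 + 10/23 = 33/23
2 + 1/(33/23) = 2 + 23/33 = 89/33
1 + 1/(89/33) = 1 + 33/89 = 122/89
10 + 1/(122/89) = 10 + 89/122 = 1309/122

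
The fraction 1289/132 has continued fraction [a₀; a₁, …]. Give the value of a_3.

3

Repeatedly divide and take the remainder:
1289 ÷ 132 → quotient 9, remainder 101
132 ÷ 101 → quotient 1, remainder 31
101 ÷ 31 → quotient 3, remainder 8
31 ÷ 8 → quotient 3, remainder 7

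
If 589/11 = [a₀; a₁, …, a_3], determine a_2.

Apply division with remainder until the remainder is 0:
589 = 53·11 + 6, so a_0 = 53
11 = 1·6 + 5, so a_1 = 1
6 = 1·5 + 1, so a_2 = 1

1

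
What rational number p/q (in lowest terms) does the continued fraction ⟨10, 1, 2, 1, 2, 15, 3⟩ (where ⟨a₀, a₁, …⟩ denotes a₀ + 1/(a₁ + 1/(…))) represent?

Start with 3.
15 + 1/(3/1) = 15 + 1/3 = 46/3
2 + 1/(46/3) = 2 + 3/46 = 95/46
1 + 1/(95/46) = 1 + 46/95 = 141/95
2 + 1/(141/95) = 2 + 95/141 = 377/141
1 + 1/(377/141) = 1 + 141/377 = 518/377
10 + 1/(518/377) = 10 + 377/518 = 5557/518

5557/518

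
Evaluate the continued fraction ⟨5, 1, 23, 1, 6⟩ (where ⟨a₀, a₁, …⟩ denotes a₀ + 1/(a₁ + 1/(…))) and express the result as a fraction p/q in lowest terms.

1037/174

a_0 = 5: 5/1
a_1 = 1: 6/1
a_2 = 23: 143/24
a_3 = 1: 149/25
a_4 = 6: 1037/174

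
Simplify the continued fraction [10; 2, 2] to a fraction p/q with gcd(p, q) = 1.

Compute successive convergents:
a_0 = 10: 10/1
a_1 = 2: 21/2
a_2 = 2: 52/5

52/5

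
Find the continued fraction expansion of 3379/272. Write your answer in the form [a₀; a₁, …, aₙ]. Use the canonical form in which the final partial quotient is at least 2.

Apply division with remainder until the remainder is 0:
3379 ÷ 272 → quotient 12, remainder 115
272 ÷ 115 → quotient 2, remainder 42
115 ÷ 42 → quotient 2, remainder 31
42 ÷ 31 → quotient 1, remainder 11
31 ÷ 11 → quotient 2, remainder 9
11 ÷ 9 → quotient 1, remainder 2
9 ÷ 2 → quotient 4, remainder 1
2 ÷ 1 → quotient 2, remainder 0

[12; 2, 2, 1, 2, 1, 4, 2]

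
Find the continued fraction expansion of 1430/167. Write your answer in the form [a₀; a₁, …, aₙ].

Run the Euclidean algorithm, recording each quotient:
⌊1430/167⌋ = 8, remainder 94
⌊167/94⌋ = 1, remainder 73
⌊94/73⌋ = 1, remainder 21
⌊73/21⌋ = 3, remainder 10
⌊21/10⌋ = 2, remainder 1
⌊10/1⌋ = 10, remainder 0

[8; 1, 1, 3, 2, 10]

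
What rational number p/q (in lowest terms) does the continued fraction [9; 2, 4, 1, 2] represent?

Start with 2.
1 + 1/(2/1) = 1 + 1/2 = 3/2
4 + 1/(3/2) = 4 + 2/3 = 14/3
2 + 1/(14/3) = 2 + 3/14 = 31/14
9 + 1/(31/14) = 9 + 14/31 = 293/31

293/31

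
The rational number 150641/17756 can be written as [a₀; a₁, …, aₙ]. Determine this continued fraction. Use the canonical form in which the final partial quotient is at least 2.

Repeatedly divide and take the remainder:
150641 ÷ 17756 → quotient 8, remainder 8593
17756 ÷ 8593 → quotient 2, remainder 570
8593 ÷ 570 → quotient 15, remainder 43
570 ÷ 43 → quotient 13, remainder 11
43 ÷ 11 → quotient 3, remainder 10
11 ÷ 10 → quotient 1, remainder 1
10 ÷ 1 → quotient 10, remainder 0

[8; 2, 15, 13, 3, 1, 10]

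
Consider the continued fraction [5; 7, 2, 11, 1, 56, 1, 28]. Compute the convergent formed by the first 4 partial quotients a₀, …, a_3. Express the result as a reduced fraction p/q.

883/172

Start with 11.
2 + 1/(11/1) = 2 + 1/11 = 23/11
7 + 1/(23/11) = 7 + 11/23 = 172/23
5 + 1/(172/23) = 5 + 23/172 = 883/172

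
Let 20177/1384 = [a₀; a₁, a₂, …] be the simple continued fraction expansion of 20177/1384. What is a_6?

Repeatedly divide and take the remainder:
⌊20177/1384⌋ = 14, remainder 801
⌊1384/801⌋ = 1, remainder 583
⌊801/583⌋ = 1, remainder 218
⌊583/218⌋ = 2, remainder 147
⌊218/147⌋ = 1, remainder 71
⌊147/71⌋ = 2, remainder 5
⌊71/5⌋ = 14, remainder 1

14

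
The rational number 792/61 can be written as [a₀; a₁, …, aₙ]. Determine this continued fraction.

Run the Euclidean algorithm, recording each quotient:
792 = 12·61 + 60, so a_0 = 12
61 = 1·60 + 1, so a_1 = 1
60 = 60·1 + 0, so a_2 = 60

[12; 1, 60]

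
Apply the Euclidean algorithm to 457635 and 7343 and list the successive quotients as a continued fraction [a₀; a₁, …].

Run the Euclidean algorithm, recording each quotient:
⌊457635/7343⌋ = 62, remainder 2369
⌊7343/2369⌋ = 3, remainder 236
⌊2369/236⌋ = 10, remainder 9
⌊236/9⌋ = 26, remainder 2
⌊9/2⌋ = 4, remainder 1
⌊2/1⌋ = 2, remainder 0

[62; 3, 10, 26, 4, 2]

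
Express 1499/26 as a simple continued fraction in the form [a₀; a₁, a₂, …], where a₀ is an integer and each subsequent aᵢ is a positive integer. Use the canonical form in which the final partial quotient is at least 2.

1499 ÷ 26 → quotient 57, remainder 17
26 ÷ 17 → quotient 1, remainder 9
17 ÷ 9 → quotient 1, remainder 8
9 ÷ 8 → quotient 1, remainder 1
8 ÷ 1 → quotient 8, remainder 0

[57; 1, 1, 1, 8]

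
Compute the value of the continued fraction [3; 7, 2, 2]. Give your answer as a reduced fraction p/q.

Use the convergent recurrence hₖ = aₖ·hₖ₋₁ + hₖ₋₂ (and likewise for the denominators kₖ):
a_0 = 3: 3/1
a_1 = 7: 22/7
a_2 = 2: 47/15
a_3 = 2: 116/37

116/37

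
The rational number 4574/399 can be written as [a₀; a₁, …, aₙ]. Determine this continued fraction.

[11; 2, 6, 2, 1, 1, 1, 3]

4574 = 11·399 + 185, so a_0 = 11
399 = 2·185 + 29, so a_1 = 2
185 = 6·29 + 11, so a_2 = 6
29 = 2·11 + 7, so a_3 = 2
11 = 1·7 + 4, so a_4 = 1
7 = 1·4 + 3, so a_5 = 1
4 = 1·3 + 1, so a_6 = 1
3 = 3·1 + 0, so a_7 = 3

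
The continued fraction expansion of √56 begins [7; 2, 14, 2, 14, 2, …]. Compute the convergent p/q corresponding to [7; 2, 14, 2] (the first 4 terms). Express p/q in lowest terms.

449/60

Work from the innermost term outward:
Start with 2.
14 + 1/(2/1) = 14 + 1/2 = 29/2
2 + 1/(29/2) = 2 + 2/29 = 60/29
7 + 1/(60/29) = 7 + 29/60 = 449/60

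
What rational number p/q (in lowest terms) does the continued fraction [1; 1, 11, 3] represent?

Starting at the tail and folding back:
Start with 3.
11 + 1/(3/1) = 11 + 1/3 = 34/3
1 + 1/(34/3) = 1 + 3/34 = 37/34
1 + 1/(37/34) = 1 + 34/37 = 71/37

71/37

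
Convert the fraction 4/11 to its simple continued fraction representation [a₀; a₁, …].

[0; 2, 1, 3]

Run the Euclidean algorithm, recording each quotient:
4 = 0·11 + 4, so a_0 = 0
11 = 2·4 + 3, so a_1 = 2
4 = 1·3 + 1, so a_2 = 1
3 = 3·1 + 0, so a_3 = 3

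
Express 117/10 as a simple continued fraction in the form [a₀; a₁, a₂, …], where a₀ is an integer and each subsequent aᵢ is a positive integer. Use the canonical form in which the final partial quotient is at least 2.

[11; 1, 2, 3]

Run the Euclidean algorithm, recording each quotient:
⌊117/10⌋ = 11, remainder 7
⌊10/7⌋ = 1, remainder 3
⌊7/3⌋ = 2, remainder 1
⌊3/1⌋ = 3, remainder 0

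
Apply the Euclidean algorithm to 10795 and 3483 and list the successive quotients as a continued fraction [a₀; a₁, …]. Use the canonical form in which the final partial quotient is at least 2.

⌊10795/3483⌋ = 3, remainder 346
⌊3483/346⌋ = 10, remainder 23
⌊346/23⌋ = 15, remainder 1
⌊23/1⌋ = 23, remainder 0

[3; 10, 15, 23]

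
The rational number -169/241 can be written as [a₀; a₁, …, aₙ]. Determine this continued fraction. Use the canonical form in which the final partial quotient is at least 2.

[-1; 3, 2, 1, 7, 3]

⌊-169/241⌋ = -1, remainder 72
⌊241/72⌋ = 3, remainder 25
⌊72/25⌋ = 2, remainder 22
⌊25/22⌋ = 1, remainder 3
⌊22/3⌋ = 7, remainder 1
⌊3/1⌋ = 3, remainder 0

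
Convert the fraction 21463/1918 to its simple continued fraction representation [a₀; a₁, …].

[11; 5, 3, 1, 12, 3, 2]

⌊21463/1918⌋ = 11, remainder 365
⌊1918/365⌋ = 5, remainder 93
⌊365/93⌋ = 3, remainder 86
⌊93/86⌋ = 1, remainder 7
⌊86/7⌋ = 12, remainder 2
⌊7/2⌋ = 3, remainder 1
⌊2/1⌋ = 2, remainder 0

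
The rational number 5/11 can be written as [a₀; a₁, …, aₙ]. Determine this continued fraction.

[0; 2, 5]

Run the Euclidean algorithm, recording each quotient:
5 = 0·11 + 5, so a_0 = 0
11 = 2·5 + 1, so a_1 = 2
5 = 5·1 + 0, so a_2 = 5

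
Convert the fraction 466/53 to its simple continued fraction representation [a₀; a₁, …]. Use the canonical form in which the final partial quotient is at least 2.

Run the Euclidean algorithm, recording each quotient:
466 = 8·53 + 42, so a_0 = 8
53 = 1·42 + 11, so a_1 = 1
42 = 3·11 + 9, so a_2 = 3
11 = 1·9 + 2, so a_3 = 1
9 = 4·2 + 1, so a_4 = 4
2 = 2·1 + 0, so a_5 = 2

[8; 1, 3, 1, 4, 2]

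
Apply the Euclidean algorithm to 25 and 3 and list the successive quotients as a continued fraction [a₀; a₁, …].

Repeatedly divide and take the remainder:
⌊25/3⌋ = 8, remainder 1
⌊3/1⌋ = 3, remainder 0

[8; 3]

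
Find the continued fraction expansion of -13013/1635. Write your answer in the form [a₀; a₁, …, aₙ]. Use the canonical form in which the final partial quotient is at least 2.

[-8; 24, 2, 2, 13]

-13013 ÷ 1635 → quotient -8, remainder 67
1635 ÷ 67 → quotient 24, remainder 27
67 ÷ 27 → quotient 2, remainder 13
27 ÷ 13 → quotient 2, remainder 1
13 ÷ 1 → quotient 13, remainder 0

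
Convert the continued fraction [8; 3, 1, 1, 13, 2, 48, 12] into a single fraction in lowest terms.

951108/114809

Starting at the tail and folding back:
Start with 12.
48 + 1/(12/1) = 48 + 1/12 = 577/12
2 + 1/(577/12) = 2 + 12/577 = 1166/577
13 + 1/(1166/577) = 13 + 577/1166 = 15735/1166
1 + 1/(15735/1166) = 1 + 1166/15735 = 16901/15735
1 + 1/(16901/15735) = 1 + 15735/16901 = 32636/16901
3 + 1/(32636/16901) = 3 + 16901/32636 = 114809/32636
8 + 1/(114809/32636) = 8 + 32636/114809 = 951108/114809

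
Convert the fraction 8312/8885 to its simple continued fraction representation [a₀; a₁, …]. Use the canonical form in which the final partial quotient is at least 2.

[0; 1, 14, 1, 1, 40, 2, 3]

8312 = 0·8885 + 8312, so a_0 = 0
8885 = 1·8312 + 573, so a_1 = 1
8312 = 14·573 + 290, so a_2 = 14
573 = 1·290 + 283, so a_3 = 1
290 = 1·283 + 7, so a_4 = 1
283 = 40·7 + 3, so a_5 = 40
7 = 2·3 + 1, so a_6 = 2
3 = 3·1 + 0, so a_7 = 3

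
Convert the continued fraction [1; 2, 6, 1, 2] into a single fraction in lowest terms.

a_0 = 1: 1/1
a_1 = 2: 3/2
a_2 = 6: 19/13
a_3 = 1: 22/15
a_4 = 2: 63/43

63/43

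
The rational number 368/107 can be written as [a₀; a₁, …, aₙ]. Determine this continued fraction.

[3; 2, 3, 1, 1, 1, 1, 2]

Apply division with remainder until the remainder is 0:
⌊368/107⌋ = 3, remainder 47
⌊107/47⌋ = 2, remainder 13
⌊47/13⌋ = 3, remainder 8
⌊13/8⌋ = 1, remainder 5
⌊8/5⌋ = 1, remainder 3
⌊5/3⌋ = 1, remainder 2
⌊3/2⌋ = 1, remainder 1
⌊2/1⌋ = 2, remainder 0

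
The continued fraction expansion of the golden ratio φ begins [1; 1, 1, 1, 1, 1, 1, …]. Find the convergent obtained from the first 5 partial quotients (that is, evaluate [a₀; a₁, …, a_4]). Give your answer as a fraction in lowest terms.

8/5

Compute successive convergents:
a_0 = 1: 1/1
a_1 = 1: 2/1
a_2 = 1: 3/2
a_3 = 1: 5/3
a_4 = 1: 8/5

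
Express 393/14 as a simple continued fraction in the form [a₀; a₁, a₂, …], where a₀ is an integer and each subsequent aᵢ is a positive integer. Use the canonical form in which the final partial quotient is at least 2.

Repeatedly divide and take the remainder:
⌊393/14⌋ = 28, remainder 1
⌊14/1⌋ = 14, remainder 0

[28; 14]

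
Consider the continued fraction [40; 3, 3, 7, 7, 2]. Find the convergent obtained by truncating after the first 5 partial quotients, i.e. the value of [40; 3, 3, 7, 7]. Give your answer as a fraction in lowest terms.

20997/521

Use the convergent recurrence hₖ = aₖ·hₖ₋₁ + hₖ₋₂ (and likewise for the denominators kₖ):
a_0 = 40: 40/1
a_1 = 3: 121/3
a_2 = 3: 403/10
a_3 = 7: 2942/73
a_4 = 7: 20997/521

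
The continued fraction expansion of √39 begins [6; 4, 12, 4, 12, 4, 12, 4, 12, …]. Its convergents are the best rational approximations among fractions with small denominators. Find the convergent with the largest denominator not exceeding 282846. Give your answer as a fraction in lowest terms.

List convergents until the denominator exceeds the bound:
a_0 = 6: 6/1  (≤ bound)
a_1 = 4: 25/4  (≤ bound)
a_2 = 12: 306/49  (≤ bound)
a_3 = 4: 1249/200  (≤ bound)
a_4 = 12: 15294/2449  (≤ bound)
a_5 = 4: 62425/9996  (≤ bound)
a_6 = 12: 764394/122401  (≤ bound)
a_7 = 4: 3120001/499600  (> 282846, stop)

764394/122401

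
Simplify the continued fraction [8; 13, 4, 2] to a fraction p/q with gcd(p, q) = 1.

961/119

Starting at the tail and folding back:
Start with 2.
4 + 1/(2/1) = 4 + 1/2 = 9/2
13 + 1/(9/2) = 13 + 2/9 = 119/9
8 + 1/(119/9) = 8 + 9/119 = 961/119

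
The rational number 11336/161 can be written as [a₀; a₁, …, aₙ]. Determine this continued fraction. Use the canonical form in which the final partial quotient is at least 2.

11336 = 70·161 + 66, so a_0 = 70
161 = 2·66 + 29, so a_1 = 2
66 = 2·29 + 8, so a_2 = 2
29 = 3·8 + 5, so a_3 = 3
8 = 1·5 + 3, so a_4 = 1
5 = 1·3 + 2, so a_5 = 1
3 = 1·2 + 1, so a_6 = 1
2 = 2·1 + 0, so a_7 = 2

[70; 2, 2, 3, 1, 1, 1, 2]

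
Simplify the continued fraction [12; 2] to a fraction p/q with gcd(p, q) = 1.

25/2

Start with 2.
12 + 1/(2/1) = 12 + 1/2 = 25/2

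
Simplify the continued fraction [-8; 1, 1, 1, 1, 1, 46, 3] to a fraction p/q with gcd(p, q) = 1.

-8312/1127

a_0 = -8: -8/1
a_1 = 1: -7/1
a_2 = 1: -15/2
a_3 = 1: -22/3
a_4 = 1: -37/5
a_5 = 1: -59/8
a_6 = 46: -2751/373
a_7 = 3: -8312/1127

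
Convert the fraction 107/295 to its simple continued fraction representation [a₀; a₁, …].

[0; 2, 1, 3, 8, 1, 2]

⌊107/295⌋ = 0, remainder 107
⌊295/107⌋ = 2, remainder 81
⌊107/81⌋ = 1, remainder 26
⌊81/26⌋ = 3, remainder 3
⌊26/3⌋ = 8, remainder 2
⌊3/2⌋ = 1, remainder 1
⌊2/1⌋ = 2, remainder 0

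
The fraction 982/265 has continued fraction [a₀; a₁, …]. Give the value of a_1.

Repeatedly divide and take the remainder:
⌊982/265⌋ = 3, remainder 187
⌊265/187⌋ = 1, remainder 78

1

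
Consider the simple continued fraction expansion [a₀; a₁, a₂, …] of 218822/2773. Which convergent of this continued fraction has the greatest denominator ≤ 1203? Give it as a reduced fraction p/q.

19649/249

a_0 = 78: 78/1  (≤ bound)
a_1 = 1: 79/1  (≤ bound)
a_2 = 10: 868/11  (≤ bound)
a_3 = 3: 2683/34  (≤ bound)
a_4 = 7: 19649/249  (≤ bound)
a_5 = 11: 218822/2773  (> 1203, stop)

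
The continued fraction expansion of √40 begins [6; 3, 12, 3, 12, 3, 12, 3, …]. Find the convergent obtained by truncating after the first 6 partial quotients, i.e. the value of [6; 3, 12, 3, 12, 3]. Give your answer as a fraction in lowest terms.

27379/4329

Work from the innermost term outward:
Start with 3.
12 + 1/(3/1) = 12 + 1/3 = 37/3
3 + 1/(37/3) = 3 + 3/37 = 114/37
12 + 1/(114/37) = 12 + 37/114 = 1405/114
3 + 1/(1405/114) = 3 + 114/1405 = 4329/1405
6 + 1/(4329/1405) = 6 + 1405/4329 = 27379/4329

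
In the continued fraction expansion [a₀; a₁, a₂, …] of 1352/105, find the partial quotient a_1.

Repeatedly divide and take the remainder:
1352 ÷ 105 → quotient 12, remainder 92
105 ÷ 92 → quotient 1, remainder 13

1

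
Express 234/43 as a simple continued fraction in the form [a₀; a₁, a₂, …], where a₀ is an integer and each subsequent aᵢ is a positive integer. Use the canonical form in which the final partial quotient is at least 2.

Repeatedly divide and take the remainder:
⌊234/43⌋ = 5, remainder 19
⌊43/19⌋ = 2, remainder 5
⌊19/5⌋ = 3, remainder 4
⌊5/4⌋ = 1, remainder 1
⌊4/1⌋ = 4, remainder 0

[5; 2, 3, 1, 4]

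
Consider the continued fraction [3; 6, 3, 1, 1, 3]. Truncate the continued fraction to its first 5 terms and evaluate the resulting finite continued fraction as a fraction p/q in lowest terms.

139/44

Start with 1.
1 + 1/(1/1) = 1 + 1/1 = 2/1
3 + 1/(2/1) = 3 + 1/2 = 7/2
6 + 1/(7/2) = 6 + 2/7 = 44/7
3 + 1/(44/7) = 3 + 7/44 = 139/44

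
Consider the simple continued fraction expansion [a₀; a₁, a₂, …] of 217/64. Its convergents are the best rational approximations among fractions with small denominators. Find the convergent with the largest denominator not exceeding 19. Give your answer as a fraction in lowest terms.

a_0 = 3: 3/1  (≤ bound)
a_1 = 2: 7/2  (≤ bound)
a_2 = 1: 10/3  (≤ bound)
a_3 = 1: 17/5  (≤ bound)
a_4 = 3: 61/18  (≤ bound)
a_5 = 1: 78/23  (> 19, stop)

61/18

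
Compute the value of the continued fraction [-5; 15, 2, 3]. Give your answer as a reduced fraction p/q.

Starting at the tail and folding back:
Start with 3.
2 + 1/(3/1) = 2 + 1/3 = 7/3
15 + 1/(7/3) = 15 + 3/7 = 108/7
-5 + 1/(108/7) = -5 + 7/108 = -533/108

-533/108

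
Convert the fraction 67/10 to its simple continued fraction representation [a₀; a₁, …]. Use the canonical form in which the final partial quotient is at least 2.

[6; 1, 2, 3]

67 = 6·10 + 7, so a_0 = 6
10 = 1·7 + 3, so a_1 = 1
7 = 2·3 + 1, so a_2 = 2
3 = 3·1 + 0, so a_3 = 3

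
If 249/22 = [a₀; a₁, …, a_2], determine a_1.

3

Apply division with remainder until the remainder is 0:
⌊249/22⌋ = 11, remainder 7
⌊22/7⌋ = 3, remainder 1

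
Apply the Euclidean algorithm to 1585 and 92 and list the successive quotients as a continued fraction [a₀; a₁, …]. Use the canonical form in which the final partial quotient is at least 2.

[17; 4, 2, 1, 1, 1, 2]

Apply division with remainder until the remainder is 0:
⌊1585/92⌋ = 17, remainder 21
⌊92/21⌋ = 4, remainder 8
⌊21/8⌋ = 2, remainder 5
⌊8/5⌋ = 1, remainder 3
⌊5/3⌋ = 1, remainder 2
⌊3/2⌋ = 1, remainder 1
⌊2/1⌋ = 2, remainder 0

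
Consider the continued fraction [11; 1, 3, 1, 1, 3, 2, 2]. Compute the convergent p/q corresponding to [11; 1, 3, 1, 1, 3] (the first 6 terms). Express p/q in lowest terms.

Start with 3.
1 + 1/(3/1) = 1 + 1/3 = 4/3
1 + 1/(4/3) = 1 + 3/4 = 7/4
3 + 1/(7/4) = 3 + 4/7 = 25/7
1 + 1/(25/7) = 1 + 7/25 = 32/25
11 + 1/(32/25) = 11 + 25/32 = 377/32

377/32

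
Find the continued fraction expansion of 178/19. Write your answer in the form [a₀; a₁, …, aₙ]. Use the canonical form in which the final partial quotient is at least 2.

Repeatedly divide and take the remainder:
⌊178/19⌋ = 9, remainder 7
⌊19/7⌋ = 2, remainder 5
⌊7/5⌋ = 1, remainder 2
⌊5/2⌋ = 2, remainder 1
⌊2/1⌋ = 2, remainder 0

[9; 2, 1, 2, 2]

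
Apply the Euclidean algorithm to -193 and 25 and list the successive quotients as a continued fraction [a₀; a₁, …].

[-8; 3, 1, 1, 3]

⌊-193/25⌋ = -8, remainder 7
⌊25/7⌋ = 3, remainder 4
⌊7/4⌋ = 1, remainder 3
⌊4/3⌋ = 1, remainder 1
⌊3/1⌋ = 3, remainder 0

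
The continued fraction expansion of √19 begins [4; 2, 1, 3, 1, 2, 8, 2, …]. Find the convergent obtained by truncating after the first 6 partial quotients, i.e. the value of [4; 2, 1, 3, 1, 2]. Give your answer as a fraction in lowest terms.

170/39

Start with 2.
1 + 1/(2/1) = 1 + 1/2 = 3/2
3 + 1/(3/2) = 3 + 2/3 = 11/3
1 + 1/(11/3) = 1 + 3/11 = 14/11
2 + 1/(14/11) = 2 + 11/14 = 39/14
4 + 1/(39/14) = 4 + 14/39 = 170/39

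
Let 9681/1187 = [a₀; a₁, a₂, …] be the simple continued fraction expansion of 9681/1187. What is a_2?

Repeatedly divide and take the remainder:
9681 ÷ 1187 → quotient 8, remainder 185
1187 ÷ 185 → quotient 6, remainder 77
185 ÷ 77 → quotient 2, remainder 31

2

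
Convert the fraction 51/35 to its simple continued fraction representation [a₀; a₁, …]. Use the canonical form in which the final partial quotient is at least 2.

[1; 2, 5, 3]

Run the Euclidean algorithm, recording each quotient:
51 ÷ 35 → quotient 1, remainder 16
35 ÷ 16 → quotient 2, remainder 3
16 ÷ 3 → quotient 5, remainder 1
3 ÷ 1 → quotient 3, remainder 0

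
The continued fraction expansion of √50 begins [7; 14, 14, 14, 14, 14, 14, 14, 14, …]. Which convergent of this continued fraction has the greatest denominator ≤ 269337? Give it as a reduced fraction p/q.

275807/39005

List convergents until the denominator exceeds the bound:
a_0 = 7: 7/1  (≤ bound)
a_1 = 14: 99/14  (≤ bound)
a_2 = 14: 1393/197  (≤ bound)
a_3 = 14: 19601/2772  (≤ bound)
a_4 = 14: 275807/39005  (≤ bound)
a_5 = 14: 3880899/548842  (> 269337, stop)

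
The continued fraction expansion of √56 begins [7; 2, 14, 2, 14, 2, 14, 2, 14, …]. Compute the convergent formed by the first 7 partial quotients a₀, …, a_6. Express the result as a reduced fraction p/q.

194873/26041

Use the convergent recurrence hₖ = aₖ·hₖ₋₁ + hₖ₋₂ (and likewise for the denominators kₖ):
a_0 = 7: 7/1
a_1 = 2: 15/2
a_2 = 14: 217/29
a_3 = 2: 449/60
a_4 = 14: 6503/869
a_5 = 2: 13455/1798
a_6 = 14: 194873/26041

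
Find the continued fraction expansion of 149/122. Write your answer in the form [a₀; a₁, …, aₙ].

[1; 4, 1, 1, 13]

⌊149/122⌋ = 1, remainder 27
⌊122/27⌋ = 4, remainder 14
⌊27/14⌋ = 1, remainder 13
⌊14/13⌋ = 1, remainder 1
⌊13/1⌋ = 13, remainder 0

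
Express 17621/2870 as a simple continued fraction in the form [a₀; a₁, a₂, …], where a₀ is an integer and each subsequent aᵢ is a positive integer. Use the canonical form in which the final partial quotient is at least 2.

Apply division with remainder until the remainder is 0:
17621 ÷ 2870 → quotient 6, remainder 401
2870 ÷ 401 → quotient 7, remainder 63
401 ÷ 63 → quotient 6, remainder 23
63 ÷ 23 → quotient 2, remainder 17
23 ÷ 17 → quotient 1, remainder 6
17 ÷ 6 → quotient 2, remainder 5
6 ÷ 5 → quotient 1, remainder 1
5 ÷ 1 → quotient 5, remainder 0

[6; 7, 6, 2, 1, 2, 1, 5]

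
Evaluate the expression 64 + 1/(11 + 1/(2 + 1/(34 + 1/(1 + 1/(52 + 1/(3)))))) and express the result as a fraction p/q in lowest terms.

8362778/130491

Start with 3.
52 + 1/(3/1) = 52 + 1/3 = 157/3
1 + 1/(157/3) = 1 + 3/157 = 160/157
34 + 1/(160/157) = 34 + 157/160 = 5597/160
2 + 1/(5597/160) = 2 + 160/5597 = 11354/5597
11 + 1/(11354/5597) = 11 + 5597/11354 = 130491/11354
64 + 1/(130491/11354) = 64 + 11354/130491 = 8362778/130491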